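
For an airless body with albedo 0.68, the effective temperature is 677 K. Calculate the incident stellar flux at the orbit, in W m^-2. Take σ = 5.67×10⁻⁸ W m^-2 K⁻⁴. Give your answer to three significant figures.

Invert the energy balance for S: S = 4σT⁴/(1−α).
σT⁴ = 5.67×10⁻⁸·(677)⁴ = 11910 W m^-2.
So S = 4×11910/(1−0.68) = 1.489×10^5 W m^-2.

1.49×10^5 W m^-2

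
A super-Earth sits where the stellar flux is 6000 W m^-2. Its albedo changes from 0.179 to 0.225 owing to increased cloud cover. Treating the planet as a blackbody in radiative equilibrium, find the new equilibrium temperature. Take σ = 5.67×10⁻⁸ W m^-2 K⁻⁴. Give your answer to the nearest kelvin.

378 K

New equilibrium: T₂ = [(1−0.225)·6000/(4σ)]^(1/4) = 378.4 K.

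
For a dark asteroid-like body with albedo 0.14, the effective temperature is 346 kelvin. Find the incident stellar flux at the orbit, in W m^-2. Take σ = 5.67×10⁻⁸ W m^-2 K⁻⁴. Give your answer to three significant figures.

3780 W m^-2

Invert the energy balance for S: S = 4σT⁴/(1−α).
The emitted flux is σT⁴ = 812.6 W m^-2.
So S = 4×812.6/(1−0.14) = 3780 W m^-2.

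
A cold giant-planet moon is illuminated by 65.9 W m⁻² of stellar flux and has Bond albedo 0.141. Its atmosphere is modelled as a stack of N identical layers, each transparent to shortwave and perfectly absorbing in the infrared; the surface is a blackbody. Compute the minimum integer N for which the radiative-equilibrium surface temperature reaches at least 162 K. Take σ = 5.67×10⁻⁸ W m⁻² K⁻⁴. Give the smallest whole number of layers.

2

The effective emission temperature is T_e = [S(1−α)/(4σ)]^¼ = 125.7 K.
T_s = (N+1)^(1/4)·T_e ≥ 162 K requires N+1 ≥ (T_s/T_e)⁴ = (162/125.7)⁴ = 2.759.
So N ≥ 1.759; the smallest integer is N = 2.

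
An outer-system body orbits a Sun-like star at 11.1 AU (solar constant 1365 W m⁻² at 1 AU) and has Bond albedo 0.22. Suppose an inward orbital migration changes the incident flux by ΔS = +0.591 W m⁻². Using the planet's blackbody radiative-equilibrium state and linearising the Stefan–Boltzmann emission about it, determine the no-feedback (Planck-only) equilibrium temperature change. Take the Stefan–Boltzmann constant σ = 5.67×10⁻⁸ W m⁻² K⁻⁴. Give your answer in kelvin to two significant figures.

By the inverse-square law, S = 1365/11.1² = 11.08 W m⁻².
The baseline emission temperature is T_e = 78.57 K.
TOA radiative forcing: ΔF = (1−α)ΔS/4 = 0.78·(+0.591)/4 = 0.1152 W m⁻².
Linearising σT⁴ gives d(σT⁴)/dT = 4σT_e³ = 0.1100 W m⁻² per K.
Hence the no-feedback warming is ΔF/(4σT_e³) = 1.05 K.

1.0 K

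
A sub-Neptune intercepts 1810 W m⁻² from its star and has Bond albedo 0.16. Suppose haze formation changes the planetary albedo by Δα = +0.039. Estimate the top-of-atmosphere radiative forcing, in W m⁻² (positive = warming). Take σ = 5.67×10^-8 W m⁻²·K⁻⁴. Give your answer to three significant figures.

The change in absorbed flux is Δ[S(1−α)/4] = −SΔα/4 = -17.65 W m⁻².

-17.6 W m⁻²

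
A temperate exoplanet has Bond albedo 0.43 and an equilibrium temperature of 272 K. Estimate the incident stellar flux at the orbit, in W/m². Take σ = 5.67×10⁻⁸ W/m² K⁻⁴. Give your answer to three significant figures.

From S(1−α)/4 = σT⁴: S = 4σT⁴/(1−α).
σT⁴ = 5.67×10⁻⁸·(272)⁴ = 310.4 W/m².
So S = 4×310.4/(1−0.43) = 2178 W/m².

2180 W/m²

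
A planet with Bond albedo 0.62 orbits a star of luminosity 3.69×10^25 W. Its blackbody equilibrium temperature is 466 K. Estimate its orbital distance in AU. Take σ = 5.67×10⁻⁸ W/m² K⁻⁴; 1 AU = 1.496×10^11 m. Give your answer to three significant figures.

0.0683 AU

Energy balance gives S = 4σT⁴/(1−α) = 28150 W/m².
Then d = [L/(4πS)]^(1/2) = 1.021×10^10 m, i.e. 0.06828 AU.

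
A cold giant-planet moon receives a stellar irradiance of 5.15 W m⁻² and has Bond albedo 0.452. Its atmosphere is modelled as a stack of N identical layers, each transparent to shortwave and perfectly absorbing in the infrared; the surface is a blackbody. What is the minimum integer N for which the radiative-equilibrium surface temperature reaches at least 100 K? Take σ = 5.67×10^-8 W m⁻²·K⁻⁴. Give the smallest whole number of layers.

8

Top-of-atmosphere balance: σT_e⁴ = S(1−α)/4 = 0.7056 W m⁻² → T_e = 59.39 K.
Need (N+1)T_e⁴ ≥ T_s⁴, i.e. N+1 ≥ (100/59.39)⁴ = 8.036.
So N ≥ 7.036; the smallest integer is N = 8.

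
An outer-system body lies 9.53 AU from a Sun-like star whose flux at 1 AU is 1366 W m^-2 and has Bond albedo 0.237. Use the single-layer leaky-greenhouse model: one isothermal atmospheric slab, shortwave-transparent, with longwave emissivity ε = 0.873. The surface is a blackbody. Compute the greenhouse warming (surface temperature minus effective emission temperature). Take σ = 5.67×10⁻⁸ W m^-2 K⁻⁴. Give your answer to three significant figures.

Irradiance scales as 1/d², so S = 1366 W m^-2 × (1/9.53)² = 15.04 W m^-2.
At the top of the atmosphere, σT_e⁴ = S(1−α)/4 = 2.869 W m^-2, giving T_e = 84.34 K.
For a single slab of emissivity ε, T_s⁴ = 2T_e⁴/(2−ε); thus T_s = 84.34·(1.775)^(1/4) = 97.34 K.
Greenhouse warming: T_s − T_e = 13.00 K.

13.0 K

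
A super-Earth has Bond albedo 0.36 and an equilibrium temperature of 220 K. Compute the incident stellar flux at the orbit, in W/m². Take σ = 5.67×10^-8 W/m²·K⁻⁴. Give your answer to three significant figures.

Invert the energy balance for S: S = 4σT⁴/(1−α).
The emitted flux is σT⁴ = 132.8 W/m².
So S = 4×132.8/(1−0.36) = 830.1 W/m².

830 W/m²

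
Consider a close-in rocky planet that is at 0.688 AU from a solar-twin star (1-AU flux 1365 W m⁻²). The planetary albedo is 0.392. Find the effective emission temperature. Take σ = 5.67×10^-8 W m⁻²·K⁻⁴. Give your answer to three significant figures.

297 K

By the inverse-square law, S = 1365/0.688² = 2884 W m⁻².
Averaging over the sphere, the absorbed flux is S(1−α)/4 = 438.3 W m⁻².
Set σT⁴ = 438.3 → T = (438.3/σ)^(1/4) = 296.5 K.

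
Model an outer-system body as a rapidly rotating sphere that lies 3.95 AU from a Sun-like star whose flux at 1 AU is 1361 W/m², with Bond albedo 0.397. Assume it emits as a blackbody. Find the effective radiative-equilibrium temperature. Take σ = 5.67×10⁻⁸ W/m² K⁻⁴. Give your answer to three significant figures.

123 K

Flux at the orbit: S = 1361/(3.95)² = 87.23 W/m².
Averaging over the sphere, the absorbed flux is S(1−α)/4 = 13.15 W/m².
In equilibrium σT⁴ equals this, so T = 123.4 K.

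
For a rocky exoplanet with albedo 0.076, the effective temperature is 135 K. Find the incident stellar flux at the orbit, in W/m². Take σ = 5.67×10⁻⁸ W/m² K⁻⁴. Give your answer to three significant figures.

81.5 W/m²

Invert the energy balance for S: S = 4σT⁴/(1−α).
σT⁴ = 5.67×10⁻⁸·(135)⁴ = 18.83 W/m².
So S = 4×18.83/(1−0.076) = 81.53 W/m².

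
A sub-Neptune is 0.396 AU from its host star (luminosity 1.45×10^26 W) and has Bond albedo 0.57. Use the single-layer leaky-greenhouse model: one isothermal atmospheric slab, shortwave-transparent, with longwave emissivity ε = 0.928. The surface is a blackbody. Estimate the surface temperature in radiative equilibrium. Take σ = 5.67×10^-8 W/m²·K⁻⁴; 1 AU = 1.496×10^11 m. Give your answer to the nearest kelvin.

Orbital distance: d = 0.396 AU = 5.924×10^10 m.
Spreading L over a sphere of radius d: S = 1.45×10^26/(4π·5.92×10^10²) = 3288 W/m².
At the top of the atmosphere, σT_e⁴ = S(1−α)/4 = 353.4 W/m², giving T_e = 281.0 K.
For a single slab of emissivity ε, T_s⁴ = 2T_e⁴/(2−ε); thus T_s = 281.0·(1.866)^(1/4) = 328.4 K.

328 K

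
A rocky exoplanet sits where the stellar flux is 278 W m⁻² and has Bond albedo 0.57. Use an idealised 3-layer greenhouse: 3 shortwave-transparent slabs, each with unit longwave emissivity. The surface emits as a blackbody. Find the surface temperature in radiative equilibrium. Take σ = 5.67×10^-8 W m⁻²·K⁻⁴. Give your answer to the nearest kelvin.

214 kelvin

OLR = S(1−α)/4 = 29.89 W m⁻²; the top layer radiates at T_e = 151.5 K.
Layer-by-layer balance gives σT_s⁴ = (N+1)σT_e⁴, so T_s = 4^¼·151.5 = 214.3 K.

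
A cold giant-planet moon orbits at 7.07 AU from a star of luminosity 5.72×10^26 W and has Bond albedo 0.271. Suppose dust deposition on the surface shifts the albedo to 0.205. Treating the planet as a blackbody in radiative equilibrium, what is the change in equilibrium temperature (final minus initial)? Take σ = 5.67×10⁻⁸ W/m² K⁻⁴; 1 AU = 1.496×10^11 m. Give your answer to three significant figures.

d = 7.07 × 1.496×10^11 m = 1.058×10^12 m.
S = L/(4πd²) = 40.69 W/m².
Initial: T₁ = [S(1−0.271)/(4σ)]^(1/4) = 106.9 K.
With α = 0.205, T₂ = 109.3 K.
ΔT = T₂ − T₁ = 2.342 K.

2.34 K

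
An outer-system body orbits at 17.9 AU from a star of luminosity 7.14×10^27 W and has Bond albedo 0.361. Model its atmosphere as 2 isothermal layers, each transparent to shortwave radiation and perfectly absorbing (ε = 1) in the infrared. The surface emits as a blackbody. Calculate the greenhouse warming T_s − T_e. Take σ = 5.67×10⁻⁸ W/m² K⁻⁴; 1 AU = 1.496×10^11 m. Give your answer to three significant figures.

38.6 K

d = 17.9 × 1.496×10^11 m = 2.678×10^12 m.
S = L/(4πd²) = 79.24 W/m².
OLR = S(1−α)/4 = 12.66 W/m²; the top layer radiates at T_e = 122.2 K.
Surface: T_s = (3)^¼·T_e = 160.9 K.
Warming: T_s − T_e = 38.64 K.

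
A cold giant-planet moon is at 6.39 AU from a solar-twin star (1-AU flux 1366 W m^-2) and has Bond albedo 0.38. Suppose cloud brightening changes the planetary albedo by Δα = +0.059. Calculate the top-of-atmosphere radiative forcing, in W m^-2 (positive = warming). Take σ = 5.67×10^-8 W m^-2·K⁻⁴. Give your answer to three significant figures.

Flux at the orbit: S = 1366/(6.39)² = 33.45 W m^-2.
ΔF = −(S/4)Δα = −(33.45/4)×(+0.059) = -0.4934 W m^-2.

-0.493 W m^-2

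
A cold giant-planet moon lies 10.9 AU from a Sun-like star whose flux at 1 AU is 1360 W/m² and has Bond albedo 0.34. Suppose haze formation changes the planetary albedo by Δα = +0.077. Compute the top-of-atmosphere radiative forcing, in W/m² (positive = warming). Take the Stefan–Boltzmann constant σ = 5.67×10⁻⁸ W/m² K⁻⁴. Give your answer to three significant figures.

Irradiance scales as 1/d², so S = 1360 W/m² × (1/10.9)² = 11.45 W/m².
The change in absorbed flux is Δ[S(1−α)/4] = −SΔα/4 = -0.2204 W/m².

-0.220 W/m²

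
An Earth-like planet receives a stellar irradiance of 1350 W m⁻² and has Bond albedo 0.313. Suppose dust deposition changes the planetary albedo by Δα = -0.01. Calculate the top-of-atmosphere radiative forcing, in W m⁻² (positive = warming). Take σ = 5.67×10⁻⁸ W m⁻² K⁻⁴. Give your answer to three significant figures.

3.38 W m⁻²

TOA radiative forcing: ΔF = −S·Δα/4 = −1350·(-0.01)/4 = 3.375 W m⁻².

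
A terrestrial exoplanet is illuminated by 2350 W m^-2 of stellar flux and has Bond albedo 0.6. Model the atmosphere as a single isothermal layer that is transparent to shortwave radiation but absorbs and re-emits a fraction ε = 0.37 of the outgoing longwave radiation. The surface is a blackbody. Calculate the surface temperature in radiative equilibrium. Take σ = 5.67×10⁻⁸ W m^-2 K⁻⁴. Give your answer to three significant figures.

Effective emission temperature (TOA balance): σT_e⁴ = S(1−α)/4 = 235.0 W m^-2 → T_e = 253.7 K.
Surface balance with a leaky layer gives σT_s⁴ = σT_e⁴·2/(2−ε), so T_s = T_e·[2/(2−0.37)]^(1/4) = 267.0 K.

267 K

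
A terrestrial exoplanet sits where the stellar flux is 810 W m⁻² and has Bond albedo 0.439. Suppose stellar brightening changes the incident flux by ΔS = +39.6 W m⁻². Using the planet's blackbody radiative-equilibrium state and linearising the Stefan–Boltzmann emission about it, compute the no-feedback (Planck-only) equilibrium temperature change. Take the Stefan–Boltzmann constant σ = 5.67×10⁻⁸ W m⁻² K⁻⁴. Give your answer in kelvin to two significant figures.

2.6 K

The baseline emission temperature is T_e = 211.6 K.
Only a fraction (1−α) is absorbed and it's spread over 4πR², so ΔF = (1−α)ΔS/4 = 5.554 W m⁻².
Linearising σT⁴ gives d(σT⁴)/dT = 4σT_e³ = 2.148 W m⁻² per K.
So ΔT₀ = 5.554/2.148 = 2.59 K.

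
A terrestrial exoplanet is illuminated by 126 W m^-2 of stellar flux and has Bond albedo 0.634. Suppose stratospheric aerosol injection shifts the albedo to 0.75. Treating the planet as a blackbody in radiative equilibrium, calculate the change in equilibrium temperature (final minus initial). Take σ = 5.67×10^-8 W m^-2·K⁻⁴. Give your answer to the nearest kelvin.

-11 kelvin

Before: T₁ = [126.0·0.366/(4σ)]^(1/4) = 119.4 K.
After:  T₂ = [126.0·0.25/(4σ)]^(1/4) = 108.6 K.
ΔT = T₂ − T₁ = -10.85 K.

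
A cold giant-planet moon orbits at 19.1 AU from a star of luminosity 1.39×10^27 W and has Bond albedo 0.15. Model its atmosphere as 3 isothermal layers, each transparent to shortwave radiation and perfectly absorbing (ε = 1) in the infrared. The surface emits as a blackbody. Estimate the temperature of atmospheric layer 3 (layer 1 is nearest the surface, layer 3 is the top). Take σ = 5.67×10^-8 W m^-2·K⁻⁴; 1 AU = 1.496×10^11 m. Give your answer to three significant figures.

84.4 K

d = 19.1 × 1.496×10^11 m = 2.857×10^12 m.
Flux at the orbit: S = L/(4πd²) = 1.39×10^27/(4π·(2.86×10^12)²) = 13.55 W m^-2.
Top-of-atmosphere balance: σT_e⁴ = S(1−α)/4 = 2.879 W m^-2 → T_e = 84.41 K.
The net upward flux σT_e⁴ is constant between every pair of levels, so T_k⁴ = (N+1−k)T_e⁴.
With k = 3: T_3 = (3+1−3)^¼·84.41 K = 84.41 K.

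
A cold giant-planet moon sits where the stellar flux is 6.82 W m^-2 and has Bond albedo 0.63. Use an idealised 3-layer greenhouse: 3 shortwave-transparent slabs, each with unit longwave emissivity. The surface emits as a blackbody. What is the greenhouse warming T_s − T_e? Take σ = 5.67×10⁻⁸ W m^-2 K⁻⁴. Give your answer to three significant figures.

23.9 kelvin

The effective emission temperature is T_e = [S(1−α)/(4σ)]^¼ = 57.75 K.
T_s = (N+1)^(1/4)·T_e = 81.68 K.
Warming: T_s − T_e = 23.92 K.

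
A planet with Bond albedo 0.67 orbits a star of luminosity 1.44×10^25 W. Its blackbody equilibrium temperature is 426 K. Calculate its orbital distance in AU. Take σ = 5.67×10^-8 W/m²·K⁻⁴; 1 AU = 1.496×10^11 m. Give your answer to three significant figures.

Energy balance gives S = 4σT⁴/(1−α) = 22630 W/m².
Then d = [L/(4πS)]^(1/2) = 7.115×10^9 m, i.e. 0.04756 AU.

0.0476 AU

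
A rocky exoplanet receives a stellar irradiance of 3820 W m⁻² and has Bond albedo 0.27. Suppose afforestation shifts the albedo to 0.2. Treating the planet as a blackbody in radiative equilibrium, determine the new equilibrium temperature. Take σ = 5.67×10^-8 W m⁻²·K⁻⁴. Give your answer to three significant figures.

T₂ = [S(1−α₂)/(4σ)]^(1/4) = [3820·0.8/(4σ)]^(1/4) = 340.7 K.

341 kelvin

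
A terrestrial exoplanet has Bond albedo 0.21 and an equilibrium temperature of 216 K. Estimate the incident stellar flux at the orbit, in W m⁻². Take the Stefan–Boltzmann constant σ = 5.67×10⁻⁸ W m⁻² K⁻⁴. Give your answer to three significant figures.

From S(1−α)/4 = σT⁴: S = 4σT⁴/(1−α).
The emitted flux is σT⁴ = 123.4 W m⁻².
S = 4·123.4/0.79 = 624.9 W m⁻².

625 W m⁻²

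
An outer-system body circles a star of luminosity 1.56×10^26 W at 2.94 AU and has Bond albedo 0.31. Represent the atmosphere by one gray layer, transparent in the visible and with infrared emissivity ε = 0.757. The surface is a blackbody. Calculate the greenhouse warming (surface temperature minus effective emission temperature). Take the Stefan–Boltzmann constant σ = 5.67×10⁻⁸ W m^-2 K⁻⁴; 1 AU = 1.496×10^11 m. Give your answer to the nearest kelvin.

15 K

Orbital distance: d = 2.94 AU = 4.398×10^11 m.
Spreading L over a sphere of radius d: S = 1.56×10^26/(4π·4.40×10^11²) = 64.17 W m^-2.
At the top of the atmosphere, σT_e⁴ = S(1−α)/4 = 11.07 W m^-2, giving T_e = 118.2 K.
For a single slab of emissivity ε, T_s⁴ = 2T_e⁴/(2−ε); thus T_s = 118.2·(1.609)^(1/4) = 133.1 K.
T_s − T_e = 133.1 − 118.2 = 14.93 K.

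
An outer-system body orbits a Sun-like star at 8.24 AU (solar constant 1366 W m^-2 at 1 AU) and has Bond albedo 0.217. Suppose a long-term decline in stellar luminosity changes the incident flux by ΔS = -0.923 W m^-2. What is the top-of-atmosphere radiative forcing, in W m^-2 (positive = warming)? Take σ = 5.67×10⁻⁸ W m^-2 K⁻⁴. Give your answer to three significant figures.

-0.181 W m^-2

Irradiance scales as 1/d², so S = 1366 W m^-2 × (1/8.24)² = 20.12 W m^-2.
Only a fraction (1−α) is absorbed and it's spread over 4πR², so ΔF = (1−α)ΔS/4 = -0.1807 W m^-2.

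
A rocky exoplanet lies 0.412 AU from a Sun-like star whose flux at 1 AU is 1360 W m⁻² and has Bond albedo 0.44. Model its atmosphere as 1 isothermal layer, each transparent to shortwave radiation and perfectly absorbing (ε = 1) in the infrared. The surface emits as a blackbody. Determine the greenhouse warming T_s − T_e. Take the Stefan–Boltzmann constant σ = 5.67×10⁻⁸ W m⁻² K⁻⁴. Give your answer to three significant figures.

71.0 kelvin

By the inverse-square law, S = 1360/0.412² = 8012 W m⁻².
OLR = S(1−α)/4 = 1122 W m⁻²; the top layer radiates at T_e = 375.0 K.
T_s = (N+1)^(1/4)·T_e = 446.0 K.
Warming: T_s − T_e = 70.96 K.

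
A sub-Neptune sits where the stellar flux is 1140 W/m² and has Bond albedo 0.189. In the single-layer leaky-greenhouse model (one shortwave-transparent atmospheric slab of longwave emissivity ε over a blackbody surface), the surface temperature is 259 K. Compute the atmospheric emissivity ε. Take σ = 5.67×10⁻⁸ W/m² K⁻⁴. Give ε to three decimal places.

0.188

First, T_e = [1140·(1−0.189)/(4σ)]^(1/4) = 252.7 K.
T_s⁴ = T_e⁴·2/(2−ε) → ε = 2 − 2(T_e/T_s)⁴ = 2 − 2·(252.7/259)⁴ = 0.1882.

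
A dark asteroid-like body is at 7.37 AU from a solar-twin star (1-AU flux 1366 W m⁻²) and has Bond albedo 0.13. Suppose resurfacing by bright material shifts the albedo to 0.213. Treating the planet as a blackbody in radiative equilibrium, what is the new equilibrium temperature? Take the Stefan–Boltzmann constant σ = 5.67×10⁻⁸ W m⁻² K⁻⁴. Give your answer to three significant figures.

Irradiance scales as 1/d², so S = 1366 W m⁻² × (1/7.37)² = 25.15 W m⁻².
New equilibrium: T₂ = [(1−0.213)·25.15/(4σ)]^(1/4) = 96.65 K.

96.7 kelvin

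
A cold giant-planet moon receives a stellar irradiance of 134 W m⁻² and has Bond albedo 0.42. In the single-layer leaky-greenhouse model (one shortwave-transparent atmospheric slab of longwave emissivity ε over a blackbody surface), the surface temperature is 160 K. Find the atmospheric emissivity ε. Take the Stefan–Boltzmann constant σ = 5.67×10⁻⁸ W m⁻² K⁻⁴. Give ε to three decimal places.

Effective temperature: T_e = [S(1−α)/(4σ)]^(1/4) = 136.1 K.
T_s⁴ = T_e⁴·2/(2−ε) → ε = 2 − 2(T_e/T_s)⁴ = 2 − 2·(136.1/160)⁴ = 0.9542.

0.954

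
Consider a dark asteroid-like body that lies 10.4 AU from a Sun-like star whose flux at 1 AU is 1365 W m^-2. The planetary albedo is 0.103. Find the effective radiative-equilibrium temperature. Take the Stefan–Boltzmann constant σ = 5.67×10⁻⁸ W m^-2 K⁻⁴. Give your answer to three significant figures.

Irradiance scales as 1/d², so S = 1365 W m^-2 × (1/10.4)² = 12.62 W m^-2.
Averaging over the sphere, the absorbed flux is S(1−α)/4 = 2.830 W m^-2.
Set σT⁴ = 2.830 → T = (2.830/σ)^(1/4) = 84.05 K.

84.1 K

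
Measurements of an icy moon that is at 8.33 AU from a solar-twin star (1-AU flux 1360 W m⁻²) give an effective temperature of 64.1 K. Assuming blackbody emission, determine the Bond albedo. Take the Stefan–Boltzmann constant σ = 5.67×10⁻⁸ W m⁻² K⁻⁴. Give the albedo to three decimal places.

Flux at the orbit: S = 1360/(8.33)² = 19.60 W m⁻².
Rearranging the radiative balance, α = 1 − 4σT⁴/S.
σT⁴ = 0.9572 W m⁻², so 4σT⁴ = 3.829 W m⁻².
1−α = 3.829/19.60 = 0.1954, so α = 0.8046.

0.805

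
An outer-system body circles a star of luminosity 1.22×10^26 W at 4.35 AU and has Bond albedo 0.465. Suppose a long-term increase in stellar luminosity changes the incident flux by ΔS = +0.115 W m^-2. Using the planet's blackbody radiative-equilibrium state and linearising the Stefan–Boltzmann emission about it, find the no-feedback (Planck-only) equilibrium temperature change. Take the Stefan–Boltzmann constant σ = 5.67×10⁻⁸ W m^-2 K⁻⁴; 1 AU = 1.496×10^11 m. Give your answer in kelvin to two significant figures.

d = 4.35 × 1.496×10^11 m = 6.508×10^11 m.
Flux at the orbit: S = L/(4πd²) = 1.22×10^26/(4π·(6.51×10^11)²) = 22.92 W m^-2.
Reference equilibrium: T_e = [S(1−α)/(4σ)]^(1/4) = 85.75 K.
TOA radiative forcing: ΔF = (1−α)ΔS/4 = 0.535·(+0.115)/4 = 0.01538 W m^-2.
Planck response: λ_P = 4σT_e³ = 4·5.67×10⁻⁸·(85.75)³ = 0.1430 W m^-2/K.
Hence the no-feedback warming is ΔF/(4σT_e³) = 0.108 K.

0.11 K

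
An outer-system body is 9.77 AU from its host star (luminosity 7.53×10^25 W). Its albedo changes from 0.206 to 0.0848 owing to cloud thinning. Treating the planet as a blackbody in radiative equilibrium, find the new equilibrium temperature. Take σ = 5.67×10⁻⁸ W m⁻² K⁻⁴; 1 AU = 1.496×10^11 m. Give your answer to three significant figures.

58.0 kelvin

Orbital distance: d = 9.77 AU = 1.462×10^12 m.
S = L/(4πd²) = 2.805 W m⁻².
T₂ = [S(1−α₂)/(4σ)]^(1/4) = [2.805·0.915/(4σ)]^(1/4) = 58.00 K.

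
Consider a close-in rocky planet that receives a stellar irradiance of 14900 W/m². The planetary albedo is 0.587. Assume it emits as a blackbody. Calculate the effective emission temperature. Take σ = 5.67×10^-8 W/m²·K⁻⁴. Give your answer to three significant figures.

406 K

Absorbed flux (global mean): S(1−α)/4 = 14900·0.413/4 = 1538 W/m².
Set σT⁴ = 1538 → T = (1538/σ)^(1/4) = 405.9 K.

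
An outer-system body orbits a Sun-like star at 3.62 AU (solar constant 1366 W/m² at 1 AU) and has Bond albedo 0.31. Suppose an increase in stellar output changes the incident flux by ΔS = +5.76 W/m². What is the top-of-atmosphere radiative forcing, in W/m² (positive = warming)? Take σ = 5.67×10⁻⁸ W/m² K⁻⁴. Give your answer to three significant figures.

0.994 W/m²

Irradiance scales as 1/d², so S = 1366 W/m² × (1/3.62)² = 104.2 W/m².
Only a fraction (1−α) is absorbed and it's spread over 4πR², so ΔF = (1−α)ΔS/4 = 0.9936 W/m².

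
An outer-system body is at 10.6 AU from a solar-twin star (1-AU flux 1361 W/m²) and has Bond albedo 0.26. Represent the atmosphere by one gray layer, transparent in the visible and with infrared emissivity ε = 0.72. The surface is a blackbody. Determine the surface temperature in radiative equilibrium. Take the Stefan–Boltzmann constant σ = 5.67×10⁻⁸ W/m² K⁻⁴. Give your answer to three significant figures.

88.6 kelvin

By the inverse-square law, S = 1361/10.6² = 12.11 W/m².
At the top of the atmosphere, σT_e⁴ = S(1−α)/4 = 2.241 W/m², giving T_e = 79.29 K.
Surface balance with a leaky layer gives σT_s⁴ = σT_e⁴·2/(2−ε), so T_s = T_e·[2/(2−0.72)]^(1/4) = 88.65 K.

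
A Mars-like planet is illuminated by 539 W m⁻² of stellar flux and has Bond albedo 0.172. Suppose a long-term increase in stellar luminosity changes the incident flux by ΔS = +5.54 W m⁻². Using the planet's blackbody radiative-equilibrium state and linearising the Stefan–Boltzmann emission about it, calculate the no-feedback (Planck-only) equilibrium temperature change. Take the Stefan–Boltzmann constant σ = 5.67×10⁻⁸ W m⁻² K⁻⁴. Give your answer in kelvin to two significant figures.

Unperturbed T_e = [539.0·(1−0.172)/(4σ)]^¼ = 210.6 K.
ΔF = Δ[S(1−α)]/4 = (1−0.172)·+5.54/4 = 1.147 W m⁻².
Linearising σT⁴ gives d(σT⁴)/dT = 4σT_e³ = 2.119 W m⁻² per K.
ΔT₀ = ΔF/λ_P = 1.147/2.119 = 0.541 K.

0.54 kelvin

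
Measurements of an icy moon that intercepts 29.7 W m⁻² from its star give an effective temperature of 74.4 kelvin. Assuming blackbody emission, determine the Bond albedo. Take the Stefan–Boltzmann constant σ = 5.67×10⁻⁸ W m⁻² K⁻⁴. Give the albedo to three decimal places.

0.766

Energy balance: S(1−α)/4 = σT⁴, so 1−α = 4σT⁴/S.
4σT⁴ = 4·5.67×10⁻⁸·(74.4)⁴ = 6.949 W m⁻².
Hence α = 1 − 6.949/29.70 = 0.7660.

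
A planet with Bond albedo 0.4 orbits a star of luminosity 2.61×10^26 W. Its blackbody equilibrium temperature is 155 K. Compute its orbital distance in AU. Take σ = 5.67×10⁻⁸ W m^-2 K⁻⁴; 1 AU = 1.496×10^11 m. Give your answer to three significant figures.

Required flux: S = 4σT⁴/(1−α) = 218.2 W m^-2.
Then d = [L/(4πS)]^(1/2) = 3.085×10^11 m, i.e. 2.062 AU.

2.06 AU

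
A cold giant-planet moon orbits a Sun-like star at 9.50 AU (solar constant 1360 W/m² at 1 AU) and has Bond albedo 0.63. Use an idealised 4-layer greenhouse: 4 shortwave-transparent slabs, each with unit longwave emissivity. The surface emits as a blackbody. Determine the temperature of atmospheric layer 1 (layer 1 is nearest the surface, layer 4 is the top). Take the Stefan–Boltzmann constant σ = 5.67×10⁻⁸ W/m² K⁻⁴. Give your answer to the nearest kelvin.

100 K

By the inverse-square law, S = 1360/9.50² = 15.07 W/m².
OLR = S(1−α)/4 = 1.394 W/m²; the top layer radiates at T_e = 70.41 K.
Each opaque layer satisfies 2T_j⁴ = T_{j−1}⁴ + T_{j+1}⁴, giving T_k⁴ = (N+1−k)T_e⁴.
T_1 = (4)^(1/4)·70.41 = 99.58 K.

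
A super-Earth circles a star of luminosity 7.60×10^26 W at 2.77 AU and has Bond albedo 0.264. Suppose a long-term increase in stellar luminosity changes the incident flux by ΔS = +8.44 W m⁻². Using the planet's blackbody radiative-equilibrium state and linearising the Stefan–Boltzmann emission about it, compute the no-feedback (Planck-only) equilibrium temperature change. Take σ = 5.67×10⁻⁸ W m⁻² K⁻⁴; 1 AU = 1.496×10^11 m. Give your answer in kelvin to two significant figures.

d = 2.77 × 1.496×10^11 m = 4.144×10^11 m.
Flux at the orbit: S = L/(4πd²) = 7.60×10^26/(4π·(4.14×10^11)²) = 352.2 W m⁻².
The baseline emission temperature is T_e = 183.9 K.
Only a fraction (1−α) is absorbed and it's spread over 4πR², so ΔF = (1−α)ΔS/4 = 1.553 W m⁻².
Planck response: λ_P = 4σT_e³ = 4·5.67×10⁻⁸·(183.9)³ = 1.410 W m⁻²/K.
Hence the no-feedback warming is ΔF/(4σT_e³) = 1.10 K.

1.1 K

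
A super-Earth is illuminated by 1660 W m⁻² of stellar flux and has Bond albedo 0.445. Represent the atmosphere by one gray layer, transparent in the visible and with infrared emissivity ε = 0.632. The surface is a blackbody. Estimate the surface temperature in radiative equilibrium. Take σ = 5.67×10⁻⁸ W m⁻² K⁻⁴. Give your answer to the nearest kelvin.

Effective emission temperature (TOA balance): σT_e⁴ = S(1−α)/4 = 230.3 W m⁻² → T_e = 252.5 K.
For a single slab of emissivity ε, T_s⁴ = 2T_e⁴/(2−ε); thus T_s = 252.5·(1.462)^(1/4) = 277.6 K.

278 K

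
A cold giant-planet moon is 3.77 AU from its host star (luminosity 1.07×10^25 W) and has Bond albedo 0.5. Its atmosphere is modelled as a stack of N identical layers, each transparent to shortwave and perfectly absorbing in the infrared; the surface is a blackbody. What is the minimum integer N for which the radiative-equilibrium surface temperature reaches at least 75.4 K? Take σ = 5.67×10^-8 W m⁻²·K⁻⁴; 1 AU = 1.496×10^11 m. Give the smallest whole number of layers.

5

Orbital distance: d = 3.77 AU = 5.640×10^11 m.
Spreading L over a sphere of radius d: S = 1.07×10^25/(4π·5.64×10^11²) = 2.677 W m⁻².
OLR = S(1−α)/4 = 0.3346 W m⁻²; the top layer radiates at T_e = 49.29 K.
Since T_s⁴ = (N+1)T_e⁴, we need N ≥ (T_s/T_e)⁴ − 1 = 4.477.
Rounding up, N = 5.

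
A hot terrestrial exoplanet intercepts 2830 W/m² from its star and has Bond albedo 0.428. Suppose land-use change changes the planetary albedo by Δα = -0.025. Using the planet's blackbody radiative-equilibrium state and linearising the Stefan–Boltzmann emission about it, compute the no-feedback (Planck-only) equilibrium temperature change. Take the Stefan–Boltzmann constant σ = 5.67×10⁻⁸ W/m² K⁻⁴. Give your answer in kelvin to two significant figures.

3.2 kelvin

Unperturbed T_e = [2830·(1−0.428)/(4σ)]^¼ = 290.7 K.
The change in absorbed flux is Δ[S(1−α)/4] = −SΔα/4 = 17.69 W/m².
The Planck feedback parameter is 4σT_e³ = 5.569 W/m²/K.
So ΔT₀ = 17.69/5.569 = 3.18 K.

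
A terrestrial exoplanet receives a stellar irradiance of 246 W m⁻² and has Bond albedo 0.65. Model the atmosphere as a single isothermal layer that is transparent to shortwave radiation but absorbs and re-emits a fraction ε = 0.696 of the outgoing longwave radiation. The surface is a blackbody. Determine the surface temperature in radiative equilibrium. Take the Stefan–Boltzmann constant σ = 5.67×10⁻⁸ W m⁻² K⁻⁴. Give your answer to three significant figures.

Effective emission temperature (TOA balance): σT_e⁴ = S(1−α)/4 = 21.52 W m⁻² → T_e = 139.6 K.
The surface balance (absorbed SW + ε·downward IR = σT_s⁴) with T_a⁴ = T_s⁴/2 reduces to T_s = T_e·[2/(2−ε)]^¼ = 155.3 K.

155 K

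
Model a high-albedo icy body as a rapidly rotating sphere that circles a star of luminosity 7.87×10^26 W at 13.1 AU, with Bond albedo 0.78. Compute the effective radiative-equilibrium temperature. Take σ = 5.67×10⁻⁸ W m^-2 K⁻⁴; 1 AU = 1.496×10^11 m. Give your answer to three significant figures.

63.1 K

d = 13.1 × 1.496×10^11 m = 1.960×10^12 m.
Spreading L over a sphere of radius d: S = 7.87×10^26/(4π·1.96×10^12²) = 16.31 W m^-2.
Averaging over the sphere, the absorbed flux is S(1−α)/4 = 0.8969 W m^-2.
Balancing against σT⁴: T = (0.8969/5.67×10⁻⁸)^(1/4) = 63.06 K.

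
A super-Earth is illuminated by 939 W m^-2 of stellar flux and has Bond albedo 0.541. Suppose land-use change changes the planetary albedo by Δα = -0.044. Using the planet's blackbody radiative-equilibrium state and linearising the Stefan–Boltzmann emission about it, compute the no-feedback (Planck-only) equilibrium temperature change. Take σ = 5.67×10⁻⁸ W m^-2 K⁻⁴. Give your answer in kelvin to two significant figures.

5.0 kelvin

Unperturbed T_e = [939.0·(1−0.541)/(4σ)]^¼ = 208.8 K.
TOA radiative forcing: ΔF = −S·Δα/4 = −939.0·(-0.044)/4 = 10.33 W m^-2.
Linearising σT⁴ gives d(σT⁴)/dT = 4σT_e³ = 2.064 W m^-2 per K.
ΔT₀ = ΔF/λ_P = 10.33/2.064 = 5.00 K.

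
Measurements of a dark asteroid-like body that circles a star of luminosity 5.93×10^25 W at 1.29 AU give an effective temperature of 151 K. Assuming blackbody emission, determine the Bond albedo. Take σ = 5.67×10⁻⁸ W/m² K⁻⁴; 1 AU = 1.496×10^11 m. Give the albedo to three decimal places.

d = 1.29 × 1.496×10^11 m = 1.930×10^11 m.
Flux at the orbit: S = L/(4πd²) = 5.93×10^25/(4π·(1.93×10^11)²) = 126.7 W/m².
Rearranging the radiative balance, α = 1 − 4σT⁴/S.
4σT⁴ = 4·5.67×10⁻⁸·(151)⁴ = 117.9 W/m².
Hence α = 1 − 117.9/126.7 = 0.0694.

0.069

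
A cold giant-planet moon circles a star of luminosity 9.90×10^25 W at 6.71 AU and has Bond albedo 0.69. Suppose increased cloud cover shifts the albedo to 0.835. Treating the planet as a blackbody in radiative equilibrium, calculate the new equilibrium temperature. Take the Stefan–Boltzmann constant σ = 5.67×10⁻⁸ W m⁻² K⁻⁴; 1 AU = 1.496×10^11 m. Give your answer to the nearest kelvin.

Orbital distance: d = 6.71 AU = 1.004×10^12 m.
Flux at the orbit: S = L/(4πd²) = 9.90×10^25/(4π·(1.00×10^12)²) = 7.818 W m⁻².
With the new albedo, S(1−α₂)/4 = 0.3225 W m⁻², so T₂ = 48.84 K.

49 K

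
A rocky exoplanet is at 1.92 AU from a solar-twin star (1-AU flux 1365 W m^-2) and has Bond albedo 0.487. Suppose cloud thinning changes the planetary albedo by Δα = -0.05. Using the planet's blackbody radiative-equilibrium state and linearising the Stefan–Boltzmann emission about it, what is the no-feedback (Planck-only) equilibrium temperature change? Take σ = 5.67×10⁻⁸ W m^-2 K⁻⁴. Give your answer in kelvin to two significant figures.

4.1 kelvin

Irradiance scales as 1/d², so S = 1365 W m^-2 × (1/1.92)² = 370.3 W m^-2.
The baseline emission temperature is T_e = 170.1 K.
TOA radiative forcing: ΔF = −S·Δα/4 = −370.3·(-0.05)/4 = 4.628 W m^-2.
Linearising σT⁴ gives d(σT⁴)/dT = 4σT_e³ = 1.117 W m^-2 per K.
Hence the no-feedback warming is ΔF/(4σT_e³) = 4.15 K.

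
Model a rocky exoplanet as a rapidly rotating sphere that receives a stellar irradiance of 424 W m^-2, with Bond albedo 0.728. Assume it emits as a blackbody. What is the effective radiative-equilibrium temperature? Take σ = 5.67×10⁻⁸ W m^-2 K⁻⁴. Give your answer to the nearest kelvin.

150 K

The planet absorbs (1−α)S over its disc πR² and re-emits over 4πR², so the mean absorbed flux is (1−0.728)·424.0/4 = 28.83 W m^-2.
In equilibrium σT⁴ equals this, so T = 150.2 K.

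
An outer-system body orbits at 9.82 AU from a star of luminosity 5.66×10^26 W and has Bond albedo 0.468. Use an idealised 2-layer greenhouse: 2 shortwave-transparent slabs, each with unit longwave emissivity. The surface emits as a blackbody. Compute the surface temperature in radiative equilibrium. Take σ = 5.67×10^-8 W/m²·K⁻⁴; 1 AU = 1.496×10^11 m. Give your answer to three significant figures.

d = 9.82 × 1.496×10^11 m = 1.469×10^12 m.
Flux at the orbit: S = L/(4πd²) = 5.66×10^26/(4π·(1.47×10^12)²) = 20.87 W/m².
Top-of-atmosphere balance: σT_e⁴ = S(1−α)/4 = 2.776 W/m² → T_e = 83.65 K.
For an N-layer opaque stack, T_s⁴ = (N+1)T_e⁴, hence T_s = (3)^(1/4)×83.65 K = 110.1 K.

110 K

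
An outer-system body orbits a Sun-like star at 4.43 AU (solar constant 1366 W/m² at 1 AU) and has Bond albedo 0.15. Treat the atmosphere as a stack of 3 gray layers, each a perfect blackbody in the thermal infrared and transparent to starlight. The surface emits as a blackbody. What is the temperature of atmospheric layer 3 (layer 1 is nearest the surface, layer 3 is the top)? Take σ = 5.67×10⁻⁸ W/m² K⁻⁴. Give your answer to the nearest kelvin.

127 K

By the inverse-square law, S = 1366/4.43² = 69.61 W/m².
OLR = S(1−α)/4 = 14.79 W/m²; the top layer radiates at T_e = 127.1 K.
The net upward flux σT_e⁴ is constant between every pair of levels, so T_k⁴ = (N+1−k)T_e⁴.
With k = 3: T_3 = (3+1−3)^¼·127.1 K = 127.1 K.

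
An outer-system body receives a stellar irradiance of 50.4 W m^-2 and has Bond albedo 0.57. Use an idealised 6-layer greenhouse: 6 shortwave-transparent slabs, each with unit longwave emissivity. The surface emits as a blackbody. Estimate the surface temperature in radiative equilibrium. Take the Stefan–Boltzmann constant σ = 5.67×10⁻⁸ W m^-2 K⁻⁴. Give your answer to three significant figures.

161 kelvin

Top-of-atmosphere balance: σT_e⁴ = S(1−α)/4 = 5.418 W m^-2 → T_e = 98.87 K.
Layer-by-layer balance gives σT_s⁴ = (N+1)σT_e⁴, so T_s = 7^¼·98.87 = 160.8 K.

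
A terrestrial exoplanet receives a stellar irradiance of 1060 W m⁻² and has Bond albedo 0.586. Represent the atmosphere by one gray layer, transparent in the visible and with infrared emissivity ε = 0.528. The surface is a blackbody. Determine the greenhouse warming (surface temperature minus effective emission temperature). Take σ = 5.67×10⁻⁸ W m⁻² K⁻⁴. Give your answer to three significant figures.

16.7 K

At the top of the atmosphere, σT_e⁴ = S(1−α)/4 = 109.7 W m⁻², giving T_e = 209.7 K.
For a single slab of emissivity ε, T_s⁴ = 2T_e⁴/(2−ε); thus T_s = 209.7·(1.359)^(1/4) = 226.4 K.
Greenhouse warming: T_s − T_e = 16.70 K.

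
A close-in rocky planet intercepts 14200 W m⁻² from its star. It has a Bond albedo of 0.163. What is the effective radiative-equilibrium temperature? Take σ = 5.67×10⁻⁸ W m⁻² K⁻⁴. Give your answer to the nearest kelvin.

478 K

Averaging over the sphere, the absorbed flux is S(1−α)/4 = 2971 W m⁻².
Balancing against σT⁴: T = (2971/5.67×10⁻⁸)^(1/4) = 478.5 K.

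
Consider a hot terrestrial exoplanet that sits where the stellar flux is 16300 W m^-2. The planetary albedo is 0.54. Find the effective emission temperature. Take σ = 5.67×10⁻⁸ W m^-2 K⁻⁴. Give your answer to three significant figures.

Absorbed flux (global mean): S(1−α)/4 = 16300·0.46/4 = 1874 W m^-2.
Balancing against σT⁴: T = (1874/5.67×10⁻⁸)^(1/4) = 426.4 K.

426 K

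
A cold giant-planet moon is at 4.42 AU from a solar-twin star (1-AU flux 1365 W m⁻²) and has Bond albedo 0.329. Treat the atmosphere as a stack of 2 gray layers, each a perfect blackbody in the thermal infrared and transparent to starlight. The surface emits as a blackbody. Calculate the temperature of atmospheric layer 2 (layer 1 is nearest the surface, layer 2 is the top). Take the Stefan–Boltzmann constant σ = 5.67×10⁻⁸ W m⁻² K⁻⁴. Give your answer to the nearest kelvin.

Irradiance scales as 1/d², so S = 1365 W m⁻² × (1/4.42)² = 69.87 W m⁻².
Top-of-atmosphere balance: σT_e⁴ = S(1−α)/4 = 11.72 W m⁻² → T_e = 119.9 K.
In the N-layer model, layer k (counted from the surface) has T_k = (N+1−k)^(1/4)·T_e.
With k = 2: T_2 = (2+1−2)^¼·119.9 K = 119.9 K.

120 K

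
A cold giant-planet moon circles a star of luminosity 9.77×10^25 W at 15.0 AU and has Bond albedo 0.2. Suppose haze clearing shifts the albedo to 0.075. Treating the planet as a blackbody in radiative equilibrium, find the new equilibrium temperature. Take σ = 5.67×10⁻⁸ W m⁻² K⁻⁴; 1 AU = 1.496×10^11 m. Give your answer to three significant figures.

d = 15.0 × 1.496×10^11 m = 2.244×10^12 m.
Flux at the orbit: S = L/(4πd²) = 9.77×10^25/(4π·(2.24×10^12)²) = 1.544 W m⁻².
T₂ = [S(1−α₂)/(4σ)]^(1/4) = [1.544·0.925/(4σ)]^(1/4) = 50.09 K.

50.1 K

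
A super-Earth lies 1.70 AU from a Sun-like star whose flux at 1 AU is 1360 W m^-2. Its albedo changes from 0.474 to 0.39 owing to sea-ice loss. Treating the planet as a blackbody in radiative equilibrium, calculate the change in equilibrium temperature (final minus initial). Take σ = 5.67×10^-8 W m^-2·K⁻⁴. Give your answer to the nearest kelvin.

7 kelvin

Irradiance scales as 1/d², so S = 1360 W m^-2 × (1/1.70)² = 470.6 W m^-2.
With α = 0.474, T₁ = 181.8 K.
With α = 0.39, T₂ = 188.6 K.
Change: 188.6 − 181.8 = 6.858 K.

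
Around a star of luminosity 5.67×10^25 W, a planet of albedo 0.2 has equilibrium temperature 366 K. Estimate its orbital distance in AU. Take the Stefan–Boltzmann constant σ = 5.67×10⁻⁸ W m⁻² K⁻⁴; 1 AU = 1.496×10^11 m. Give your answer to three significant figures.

0.199 AU

Energy balance gives S = 4σT⁴/(1−α) = 5087 W m⁻².
S = L/(4πd²) → d = √(L/4πS) = √(5.67×10^25/(4π·5087)) = 2.978×10^10 m = 0.1991 AU.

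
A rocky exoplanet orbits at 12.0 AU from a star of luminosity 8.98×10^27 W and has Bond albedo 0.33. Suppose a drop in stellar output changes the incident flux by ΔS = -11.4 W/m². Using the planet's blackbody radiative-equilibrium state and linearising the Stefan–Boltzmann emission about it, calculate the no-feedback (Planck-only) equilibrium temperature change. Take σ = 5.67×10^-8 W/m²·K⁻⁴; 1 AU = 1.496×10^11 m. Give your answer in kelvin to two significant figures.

-2.1 K

d = 12.0 × 1.496×10^11 m = 1.795×10^12 m.
S = L/(4πd²) = 221.7 W/m².
Reference equilibrium: T_e = [S(1−α)/(4σ)]^(1/4) = 160.0 K.
Only a fraction (1−α) is absorbed and it's spread over 4πR², so ΔF = (1−α)ΔS/4 = -1.909 W/m².
Linearising σT⁴ gives d(σT⁴)/dT = 4σT_e³ = 0.9286 W/m² per K.
So ΔT₀ = -1.909/0.9286 = -2.06 K.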